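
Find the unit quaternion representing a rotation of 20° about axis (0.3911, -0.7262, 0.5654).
0.9848 + 0.0679i - 0.1261j + 0.0982k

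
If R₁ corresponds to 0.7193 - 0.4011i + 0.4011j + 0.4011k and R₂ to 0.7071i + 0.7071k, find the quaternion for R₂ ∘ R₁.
0.225i - 0.5672j + 0.7922k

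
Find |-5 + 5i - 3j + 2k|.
√63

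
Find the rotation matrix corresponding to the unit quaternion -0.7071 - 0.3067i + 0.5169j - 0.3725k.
[[0.1881, -0.8439, -0.5025], [0.2097, 0.5344, -0.8188], [0.9595, 0.0486, 0.2775]]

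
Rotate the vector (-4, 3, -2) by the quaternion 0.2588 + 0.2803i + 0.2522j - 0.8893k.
(5.377, 0.246, 0.175)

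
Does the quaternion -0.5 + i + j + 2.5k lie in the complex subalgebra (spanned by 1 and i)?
No. The quaternion -0.5 + i + j + 2.5k has j-coefficient y = 1 and k-coefficient z = 2.5, not both zero, so it does not lie in the complex subalgebra spanned by 1 and i.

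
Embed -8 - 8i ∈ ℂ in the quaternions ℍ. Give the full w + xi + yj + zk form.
-8 - 8i + 0j + 0k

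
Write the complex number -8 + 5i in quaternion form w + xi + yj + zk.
-8 + 5i + 0j + 0k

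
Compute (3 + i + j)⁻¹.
0.2727 - 0.0909i - 0.0909j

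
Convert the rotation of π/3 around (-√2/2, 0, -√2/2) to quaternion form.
0.866 - 0.3536i - 0.3536k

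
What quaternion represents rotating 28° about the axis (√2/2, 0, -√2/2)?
0.9703 + 0.1711i - 0.1711k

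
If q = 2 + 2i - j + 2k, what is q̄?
2 - 2i + j - 2k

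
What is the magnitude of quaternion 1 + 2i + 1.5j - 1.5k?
3.082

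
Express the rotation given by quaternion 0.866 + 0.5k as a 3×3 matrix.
[[0.5, -0.866, 0], [0.866, 0.5, 0], [0, 0, 1]]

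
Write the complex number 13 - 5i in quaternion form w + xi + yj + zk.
13 - 5i + 0j + 0k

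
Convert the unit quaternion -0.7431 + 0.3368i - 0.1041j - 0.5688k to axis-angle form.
axis = (0.5033, -0.1556, -0.85), θ = 276°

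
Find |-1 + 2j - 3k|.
√14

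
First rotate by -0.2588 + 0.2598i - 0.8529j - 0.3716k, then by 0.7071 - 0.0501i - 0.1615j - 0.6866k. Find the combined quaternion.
-0.5629 - 0.3289i - 0.7583j - 0.0004k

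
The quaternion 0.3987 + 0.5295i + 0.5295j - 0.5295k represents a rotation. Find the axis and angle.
axis = (√3/3, √3/3, -√3/3), θ = 133°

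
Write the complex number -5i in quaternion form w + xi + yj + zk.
0 - 5i + 0j + 0k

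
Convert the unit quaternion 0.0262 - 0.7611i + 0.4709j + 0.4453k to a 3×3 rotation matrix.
[[0.1599, -0.7401, -0.6532], [-0.6935, -0.5551, 0.4593], [-0.7025, 0.3795, -0.602]]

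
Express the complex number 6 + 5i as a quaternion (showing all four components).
6 + 5i + 0j + 0k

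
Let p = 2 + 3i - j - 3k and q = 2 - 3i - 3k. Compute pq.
4 + 3i + 16j - 15k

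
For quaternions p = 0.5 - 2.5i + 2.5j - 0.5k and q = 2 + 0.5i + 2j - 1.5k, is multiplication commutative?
No: pq = -3.5 - 7.5i + 2j - 8k ≠ -3.5 - 2i + 10j + 4.5k = qp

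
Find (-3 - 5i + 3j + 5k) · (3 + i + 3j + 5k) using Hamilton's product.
-38 - 18i + 30j - 18k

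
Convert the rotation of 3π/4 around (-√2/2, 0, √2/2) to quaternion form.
0.3827 - 0.6533i + 0.6533k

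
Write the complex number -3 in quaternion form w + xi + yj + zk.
-3 + 0i + 0j + 0k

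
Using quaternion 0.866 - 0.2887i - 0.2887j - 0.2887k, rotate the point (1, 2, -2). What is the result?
(2.667, -0.334, -1.333)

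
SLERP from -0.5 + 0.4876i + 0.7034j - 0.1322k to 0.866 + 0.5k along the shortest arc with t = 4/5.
-0.8633 + 0.1171i + 0.1689j - 0.4609k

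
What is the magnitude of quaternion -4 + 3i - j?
√26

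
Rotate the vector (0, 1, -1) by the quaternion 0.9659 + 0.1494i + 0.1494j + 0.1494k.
(-0.577, 1.155, -0.577)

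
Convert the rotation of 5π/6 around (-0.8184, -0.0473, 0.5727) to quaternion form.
0.2588 - 0.7905i - 0.0457j + 0.5532k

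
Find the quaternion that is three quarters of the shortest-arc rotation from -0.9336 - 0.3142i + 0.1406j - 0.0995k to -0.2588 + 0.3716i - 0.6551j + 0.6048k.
-0.1144 - 0.4587i + 0.6531j - 0.5916k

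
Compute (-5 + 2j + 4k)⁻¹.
-0.1111 - 0.0444j - 0.0889k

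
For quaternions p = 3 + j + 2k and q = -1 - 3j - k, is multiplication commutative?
No: pq = 2 + 5i - 10j - 5k ≠ 2 - 5i - 10j - 5k = qp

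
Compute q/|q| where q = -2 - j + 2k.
-0.6667 - 0.3333j + 0.6667k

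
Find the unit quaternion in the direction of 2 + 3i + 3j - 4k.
0.3244 + 0.4867i + 0.4867j - 0.6489k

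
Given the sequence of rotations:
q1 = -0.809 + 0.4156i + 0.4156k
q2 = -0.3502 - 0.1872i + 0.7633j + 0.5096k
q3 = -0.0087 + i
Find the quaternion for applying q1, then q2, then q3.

q2 · q1 = 0.1493 + 0.3231i - 0.3279j - 0.875k
q3 · q2 · q1 = -0.3244 + 0.1465i + 0.8779j - 0.3203k
-0.3244 + 0.1465i + 0.8779j - 0.3203k


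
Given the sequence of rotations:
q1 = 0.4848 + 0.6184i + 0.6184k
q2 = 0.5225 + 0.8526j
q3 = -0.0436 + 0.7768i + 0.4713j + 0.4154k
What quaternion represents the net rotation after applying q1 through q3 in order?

q2 · q1 = 0.2533 + 0.8504i + 0.4133j - 0.2041k
q3 · q2 · q1 = -0.7816 - 0.1082i + 0.6132j + 0.0344k
-0.7816 - 0.1082i + 0.6132j + 0.0344k


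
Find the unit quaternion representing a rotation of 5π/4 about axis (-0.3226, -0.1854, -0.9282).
-0.3827 - 0.298i - 0.1713j - 0.8575k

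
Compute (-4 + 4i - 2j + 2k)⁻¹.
-0.1 - 0.1i + 0.05j - 0.05k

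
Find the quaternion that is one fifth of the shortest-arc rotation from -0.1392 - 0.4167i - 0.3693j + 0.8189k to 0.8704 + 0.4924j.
-0.352 - 0.3704i - 0.4574j + 0.7278k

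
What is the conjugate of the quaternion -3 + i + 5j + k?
-3 - i - 5j - k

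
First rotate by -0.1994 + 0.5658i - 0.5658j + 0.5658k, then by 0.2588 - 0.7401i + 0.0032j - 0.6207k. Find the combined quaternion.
0.7201 - 0.0554i - 0.0795j + 0.6871k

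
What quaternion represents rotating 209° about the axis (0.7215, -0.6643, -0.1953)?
-0.2504 + 0.6985i - 0.6431j - 0.1891k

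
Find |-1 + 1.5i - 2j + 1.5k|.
3.082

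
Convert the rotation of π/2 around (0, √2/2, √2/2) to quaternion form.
0.7071 + 0.5j + 0.5k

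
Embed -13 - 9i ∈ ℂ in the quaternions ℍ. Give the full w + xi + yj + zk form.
-13 - 9i + 0j + 0k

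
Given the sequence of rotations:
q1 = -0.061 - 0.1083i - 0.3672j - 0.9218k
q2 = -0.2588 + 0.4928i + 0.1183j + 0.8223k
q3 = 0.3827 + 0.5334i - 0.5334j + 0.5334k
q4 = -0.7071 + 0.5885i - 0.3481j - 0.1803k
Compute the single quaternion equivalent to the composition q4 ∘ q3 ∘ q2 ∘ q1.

q2 · q1 = 0.8706 + 0.1909i + 0.453j + 0.0203k
q3 · q2 · q1 = 0.4622 + 0.285i - 0.2j + 0.8156k
q4 · q3 · q2 · q1 = -0.4171 - 0.2495i - 0.5508j - 0.6785k
-0.4171 - 0.2495i - 0.5508j - 0.6785k


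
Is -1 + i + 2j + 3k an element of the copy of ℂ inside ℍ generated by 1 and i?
No. The quaternion -1 + i + 2j + 3k has j-coefficient y = 2 and k-coefficient z = 3, not both zero, so it does not lie in the complex subalgebra spanned by 1 and i.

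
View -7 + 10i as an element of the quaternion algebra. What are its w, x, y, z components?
-7 + 10i + 0j + 0k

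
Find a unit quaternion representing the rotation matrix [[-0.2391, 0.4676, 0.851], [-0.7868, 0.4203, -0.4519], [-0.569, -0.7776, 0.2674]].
0.6018 - 0.1353i + 0.5899j - 0.5211k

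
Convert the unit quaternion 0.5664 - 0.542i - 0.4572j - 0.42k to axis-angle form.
axis = (-0.6577, -0.5548, -0.5096), θ = 111°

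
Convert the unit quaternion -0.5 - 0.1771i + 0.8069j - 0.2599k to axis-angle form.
axis = (-0.2045, 0.9317, -0.3001), θ = 4π/3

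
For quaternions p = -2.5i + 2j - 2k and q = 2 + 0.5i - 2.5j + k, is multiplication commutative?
No: pq = 8.25 - 8i + 5.5j + 1.25k ≠ 8.25 - 2i + 2.5j - 9.25k = qp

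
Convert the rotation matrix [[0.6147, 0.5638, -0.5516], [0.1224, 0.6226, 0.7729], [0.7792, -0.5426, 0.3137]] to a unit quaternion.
0.7986 - 0.4118i - 0.4166j - 0.1382k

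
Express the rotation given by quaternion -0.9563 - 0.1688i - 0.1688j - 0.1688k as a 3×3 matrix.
[[0.886, -0.2659, 0.3798], [0.3798, 0.886, -0.2659], [-0.2659, 0.3798, 0.886]]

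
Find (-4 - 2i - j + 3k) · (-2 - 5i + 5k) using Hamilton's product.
-17 + 19i - 3j - 31k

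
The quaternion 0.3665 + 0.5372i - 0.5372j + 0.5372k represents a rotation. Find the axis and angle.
axis = (√3/3, -√3/3, √3/3), θ = 137°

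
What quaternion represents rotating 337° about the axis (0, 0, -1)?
-0.9799 - 0.1994k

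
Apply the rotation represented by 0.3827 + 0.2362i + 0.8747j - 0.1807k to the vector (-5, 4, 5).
(8.104, -0.567, 0.024)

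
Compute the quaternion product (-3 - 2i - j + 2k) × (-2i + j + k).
-5 + 3i - 5j - 7k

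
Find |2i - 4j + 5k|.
√45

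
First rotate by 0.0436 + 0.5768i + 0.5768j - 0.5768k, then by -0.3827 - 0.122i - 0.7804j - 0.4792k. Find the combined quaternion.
0.2274 + 0.5005i - 0.6015j + 0.5796k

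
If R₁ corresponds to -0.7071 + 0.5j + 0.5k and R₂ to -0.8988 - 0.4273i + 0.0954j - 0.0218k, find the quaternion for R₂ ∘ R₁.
0.5987 + 0.3607i - 0.3032j - 0.6476k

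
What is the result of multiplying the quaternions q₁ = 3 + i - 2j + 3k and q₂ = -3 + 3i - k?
-9 + 8i + 16j - 6k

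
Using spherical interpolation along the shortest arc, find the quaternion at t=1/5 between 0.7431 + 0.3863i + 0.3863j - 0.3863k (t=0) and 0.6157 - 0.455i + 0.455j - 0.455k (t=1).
0.7645 + 0.2211i + 0.4281j - 0.4281k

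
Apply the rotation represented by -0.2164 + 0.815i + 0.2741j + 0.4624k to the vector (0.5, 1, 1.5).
(1.811, 0.277, -0.381)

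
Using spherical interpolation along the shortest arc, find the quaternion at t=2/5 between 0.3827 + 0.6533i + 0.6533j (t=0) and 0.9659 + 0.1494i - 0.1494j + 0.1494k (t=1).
0.7473 + 0.5349i + 0.3873j + 0.0738k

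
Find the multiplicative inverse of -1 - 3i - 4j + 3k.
-0.0286 + 0.0857i + 0.1143j - 0.0857k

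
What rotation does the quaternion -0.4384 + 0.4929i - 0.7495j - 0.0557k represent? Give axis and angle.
axis = (0.5484, -0.8339, -0.062), θ = 232°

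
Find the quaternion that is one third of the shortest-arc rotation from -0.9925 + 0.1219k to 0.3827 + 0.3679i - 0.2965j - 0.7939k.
-0.8936 - 0.1466i + 0.1182j + 0.4075k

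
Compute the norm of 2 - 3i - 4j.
√29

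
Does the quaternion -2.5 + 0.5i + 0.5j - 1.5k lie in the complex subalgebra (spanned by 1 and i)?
No. The quaternion -2.5 + 0.5i + 0.5j - 1.5k has j-coefficient y = 0.5 and k-coefficient z = -1.5, not both zero, so it does not lie in the complex subalgebra spanned by 1 and i.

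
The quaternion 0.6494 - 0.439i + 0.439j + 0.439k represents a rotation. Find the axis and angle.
axis = (-√3/3, √3/3, √3/3), θ = 99°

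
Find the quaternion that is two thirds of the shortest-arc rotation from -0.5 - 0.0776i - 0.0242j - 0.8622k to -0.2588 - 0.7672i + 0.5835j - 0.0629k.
-0.429 - 0.6484i + 0.4562j - 0.4329k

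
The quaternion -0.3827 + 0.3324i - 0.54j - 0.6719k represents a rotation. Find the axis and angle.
axis = (0.3598, -0.5845, -0.7273), θ = 5π/4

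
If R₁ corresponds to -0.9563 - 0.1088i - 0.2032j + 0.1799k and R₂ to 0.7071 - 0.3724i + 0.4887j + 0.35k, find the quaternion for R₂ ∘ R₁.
-0.6804 + 0.4382i - 0.5821j - 0.0787k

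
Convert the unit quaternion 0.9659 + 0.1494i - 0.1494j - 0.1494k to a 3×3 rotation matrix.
[[0.9107, 0.244, -0.3333], [-0.3333, 0.9107, -0.244], [0.244, 0.3333, 0.9107]]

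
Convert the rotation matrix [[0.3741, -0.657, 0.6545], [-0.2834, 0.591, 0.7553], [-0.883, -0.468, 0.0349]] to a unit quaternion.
0.7071 - 0.4325i + 0.5436j + 0.1321k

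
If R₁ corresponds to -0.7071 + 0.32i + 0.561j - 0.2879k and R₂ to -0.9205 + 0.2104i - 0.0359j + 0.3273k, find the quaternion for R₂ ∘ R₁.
0.6979 - 0.6166i - 0.3257j + 0.1631k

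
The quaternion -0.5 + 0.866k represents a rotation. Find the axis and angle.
axis = (0, 0, 1), θ = 4π/3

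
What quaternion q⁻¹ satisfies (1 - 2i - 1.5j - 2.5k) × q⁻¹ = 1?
0.0741 + 0.1481i + 0.1111j + 0.1852k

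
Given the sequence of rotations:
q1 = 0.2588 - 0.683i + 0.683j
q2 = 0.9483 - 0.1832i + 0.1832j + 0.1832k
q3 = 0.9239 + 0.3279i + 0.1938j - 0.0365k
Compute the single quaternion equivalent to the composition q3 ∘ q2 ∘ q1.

q2 · q1 = -0.0048 - 0.8202i + 0.57j + 0.0474k
q3 · q2 · q1 = 0.1558 - 0.7294i + 0.5401j + 0.3898k
0.1558 - 0.7294i + 0.5401j + 0.3898k


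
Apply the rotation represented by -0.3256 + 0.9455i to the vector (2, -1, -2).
(2, -0.443, 2.192)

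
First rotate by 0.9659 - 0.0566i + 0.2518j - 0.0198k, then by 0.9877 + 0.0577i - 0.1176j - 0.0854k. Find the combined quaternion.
0.9852 + 0.0237i + 0.1411j - 0.0942k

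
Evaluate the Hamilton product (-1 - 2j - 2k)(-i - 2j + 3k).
2 - 9i + 4j - 5k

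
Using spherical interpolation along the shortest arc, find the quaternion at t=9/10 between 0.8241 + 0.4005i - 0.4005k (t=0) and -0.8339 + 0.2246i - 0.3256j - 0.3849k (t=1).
0.885 - 0.1613i + 0.3057j + 0.3119k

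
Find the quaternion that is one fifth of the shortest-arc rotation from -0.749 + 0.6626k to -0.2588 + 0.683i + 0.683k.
-0.6867 + 0.1546i + 0.7103k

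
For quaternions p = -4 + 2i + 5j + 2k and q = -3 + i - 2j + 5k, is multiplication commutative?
No: pq = 10 + 19i - 15j - 35k ≠ 10 - 39i + j - 17k = qp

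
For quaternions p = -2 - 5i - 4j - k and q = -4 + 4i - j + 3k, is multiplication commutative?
No: pq = 27 - i + 29j + 19k ≠ 27 + 25i + 7j - 23k = qp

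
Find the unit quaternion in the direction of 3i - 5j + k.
0.5071i - 0.8452j + 0.169k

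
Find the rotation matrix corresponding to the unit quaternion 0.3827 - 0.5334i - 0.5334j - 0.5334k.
[[-0.1381, 0.9773, 0.1608], [0.1608, -0.1381, 0.9773], [0.9773, 0.1608, -0.1381]]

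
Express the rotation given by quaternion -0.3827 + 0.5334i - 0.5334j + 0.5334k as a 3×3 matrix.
[[-0.1381, -0.1608, 0.9773], [-0.9773, -0.1381, -0.1608], [0.1608, -0.9773, -0.1381]]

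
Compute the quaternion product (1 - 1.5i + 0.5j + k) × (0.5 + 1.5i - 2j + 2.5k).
1.25 + 4i + 3.5j + 5.25k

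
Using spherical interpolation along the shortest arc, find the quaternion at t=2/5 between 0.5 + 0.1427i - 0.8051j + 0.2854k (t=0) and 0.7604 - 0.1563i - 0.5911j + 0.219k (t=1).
0.6203 + 0.0232i - 0.7378j + 0.2654k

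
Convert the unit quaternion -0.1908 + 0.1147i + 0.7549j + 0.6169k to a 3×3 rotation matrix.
[[-0.9009, 0.4086, -0.1466], [-0.0622, 0.2126, 0.9752], [0.4296, 0.8876, -0.1661]]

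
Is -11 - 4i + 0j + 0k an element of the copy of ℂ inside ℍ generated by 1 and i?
Yes. The quaternion -11 - 4i has j- and k-coefficients y = z = 0, so it lies in the complex subalgebra spanned by 1 and i.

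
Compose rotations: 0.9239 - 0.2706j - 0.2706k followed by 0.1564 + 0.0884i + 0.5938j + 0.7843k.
0.5174 + 0.1332i + 0.5302j + 0.6584k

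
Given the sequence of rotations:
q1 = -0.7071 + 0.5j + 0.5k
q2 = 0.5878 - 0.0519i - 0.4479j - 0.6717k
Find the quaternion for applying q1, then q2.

q2 · q1 = 0.1442 + 0.1486i + 0.6366j + 0.7429k
0.1442 + 0.1486i + 0.6366j + 0.7429k


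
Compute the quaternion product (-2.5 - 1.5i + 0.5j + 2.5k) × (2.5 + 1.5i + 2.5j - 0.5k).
-4 - 14i - 2j + 3k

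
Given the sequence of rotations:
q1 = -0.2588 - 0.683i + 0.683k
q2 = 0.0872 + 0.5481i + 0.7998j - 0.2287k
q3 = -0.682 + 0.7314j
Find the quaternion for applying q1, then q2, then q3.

q2 · q1 = 0.508 + 0.3449i - 0.4251j + 0.665k
q3 · q2 · q1 = -0.0355 + 0.2512i + 0.6615j - 0.7058k
-0.0355 + 0.2512i + 0.6615j - 0.7058k


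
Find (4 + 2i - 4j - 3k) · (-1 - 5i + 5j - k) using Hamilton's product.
23 - 3i + 41j - 11k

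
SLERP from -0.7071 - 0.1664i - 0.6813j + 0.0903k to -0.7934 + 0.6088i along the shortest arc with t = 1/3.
-0.8486 + 0.1195i - 0.5109j + 0.0677k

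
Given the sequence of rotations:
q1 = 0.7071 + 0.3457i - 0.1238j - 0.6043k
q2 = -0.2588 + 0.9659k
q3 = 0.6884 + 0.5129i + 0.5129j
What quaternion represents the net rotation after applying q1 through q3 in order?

q2 · q1 = 0.4007 + 0.0301i + 0.366j + 0.8394k
q3 · q2 · q1 = 0.0727 + 0.6568i + 0.0269j + 0.7501k
0.0727 + 0.6568i + 0.0269j + 0.7501k


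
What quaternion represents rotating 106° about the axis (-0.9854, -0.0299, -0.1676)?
0.6018 - 0.787i - 0.0239j - 0.1339k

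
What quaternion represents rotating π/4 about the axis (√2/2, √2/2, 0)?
0.9239 + 0.2706i + 0.2706j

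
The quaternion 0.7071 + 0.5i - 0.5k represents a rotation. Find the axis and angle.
axis = (√2/2, 0, -√2/2), θ = π/2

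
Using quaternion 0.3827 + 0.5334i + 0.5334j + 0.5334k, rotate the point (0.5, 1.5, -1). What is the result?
(-0.805, 0.121, 1.684)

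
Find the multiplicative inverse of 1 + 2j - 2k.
0.1111 - 0.2222j + 0.2222k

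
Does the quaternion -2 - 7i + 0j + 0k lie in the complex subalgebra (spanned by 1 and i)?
Yes. The quaternion -2 - 7i has j- and k-coefficients y = z = 0, so it lies in the complex subalgebra spanned by 1 and i.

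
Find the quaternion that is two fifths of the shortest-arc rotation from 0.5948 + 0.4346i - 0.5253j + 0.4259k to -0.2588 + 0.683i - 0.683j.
0.282 + 0.6154i - 0.6769j + 0.2889k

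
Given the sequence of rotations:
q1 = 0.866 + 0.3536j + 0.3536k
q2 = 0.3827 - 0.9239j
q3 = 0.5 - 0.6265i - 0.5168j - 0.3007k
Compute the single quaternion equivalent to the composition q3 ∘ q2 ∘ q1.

q2 · q1 = 0.6581 - 0.3267i - 0.6648j + 0.1353k
q3 · q2 · q1 = -0.1785 - 0.8455i - 0.4895j + 0.1174k
-0.1785 - 0.8455i - 0.4895j + 0.1174k


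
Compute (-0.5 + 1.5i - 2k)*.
-0.5 - 1.5i + 2k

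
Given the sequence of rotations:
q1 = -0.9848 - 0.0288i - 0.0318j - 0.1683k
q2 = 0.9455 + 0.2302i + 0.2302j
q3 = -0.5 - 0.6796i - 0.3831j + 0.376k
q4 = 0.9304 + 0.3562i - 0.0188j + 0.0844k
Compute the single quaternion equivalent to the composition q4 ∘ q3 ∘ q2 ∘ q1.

q2 · q1 = -0.9172 - 0.2927i - 0.218j - 0.1598k
q3 · q2 · q1 = 0.2363 + 0.9129i + 0.2417j - 0.2289k
q4 · q3 · q2 · q1 = -0.0815 + 0.9174i + 0.379j - 0.0898k
-0.0815 + 0.9174i + 0.379j - 0.0898k


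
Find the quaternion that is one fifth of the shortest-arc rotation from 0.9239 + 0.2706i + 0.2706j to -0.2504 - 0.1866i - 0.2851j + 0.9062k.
0.8765 + 0.2856i + 0.3108j - 0.2315k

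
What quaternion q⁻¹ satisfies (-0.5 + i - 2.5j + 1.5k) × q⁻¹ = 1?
-0.0513 - 0.1026i + 0.2564j - 0.1538k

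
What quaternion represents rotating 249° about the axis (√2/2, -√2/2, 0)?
-0.5664 + 0.5827i - 0.5827j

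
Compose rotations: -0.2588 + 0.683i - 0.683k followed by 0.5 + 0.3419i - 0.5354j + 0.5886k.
0.0391 + 0.6187i + 0.7741j - 0.1282k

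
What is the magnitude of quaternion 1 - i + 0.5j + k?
1.803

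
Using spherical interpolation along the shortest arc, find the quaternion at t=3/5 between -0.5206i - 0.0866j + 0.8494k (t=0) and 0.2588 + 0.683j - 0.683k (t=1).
-0.1691 - 0.2327i - 0.4849j + 0.8259k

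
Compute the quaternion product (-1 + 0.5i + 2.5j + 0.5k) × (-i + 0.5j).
-0.75 + 0.75i - j + 2.75k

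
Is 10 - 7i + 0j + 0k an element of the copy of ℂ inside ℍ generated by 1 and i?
Yes. The quaternion 10 - 7i has j- and k-coefficients y = z = 0, so it lies in the complex subalgebra spanned by 1 and i.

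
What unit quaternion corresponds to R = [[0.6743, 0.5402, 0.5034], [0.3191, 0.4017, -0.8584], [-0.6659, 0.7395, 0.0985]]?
0.7373 + 0.5418i + 0.3965j - 0.075k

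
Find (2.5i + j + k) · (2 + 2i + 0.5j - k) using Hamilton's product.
-4.5 + 3.5i + 6.5j + 1.25k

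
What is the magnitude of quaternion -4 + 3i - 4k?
√41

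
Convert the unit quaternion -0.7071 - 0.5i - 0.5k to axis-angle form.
axis = (-√2/2, 0, -√2/2), θ = 3π/2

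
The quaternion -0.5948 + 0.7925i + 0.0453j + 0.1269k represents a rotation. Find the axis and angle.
axis = (0.9859, 0.0564, 0.1579), θ = 253°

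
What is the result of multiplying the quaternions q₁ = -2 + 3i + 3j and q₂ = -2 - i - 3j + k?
16 - i - 3j - 8k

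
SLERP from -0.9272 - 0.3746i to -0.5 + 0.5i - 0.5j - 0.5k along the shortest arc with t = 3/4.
-0.7346 + 0.305i - 0.4286j - 0.4286k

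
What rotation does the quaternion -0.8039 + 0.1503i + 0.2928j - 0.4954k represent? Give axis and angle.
axis = (0.2527, 0.4923, -0.8329), θ = 287°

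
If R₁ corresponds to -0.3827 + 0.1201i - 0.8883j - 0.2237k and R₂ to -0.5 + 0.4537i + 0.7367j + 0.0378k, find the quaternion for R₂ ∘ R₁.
0.7997 - 0.3649i + 0.2682j - 0.3941k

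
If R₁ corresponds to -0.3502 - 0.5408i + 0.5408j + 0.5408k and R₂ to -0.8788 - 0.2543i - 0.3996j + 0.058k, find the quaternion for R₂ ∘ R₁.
0.355 + 0.3168i - 0.2292j - 0.8492k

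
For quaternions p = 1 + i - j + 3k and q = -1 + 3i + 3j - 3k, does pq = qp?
No: pq = 8 - 4i + 16j ≠ 8 + 8i - 8j - 12k = qp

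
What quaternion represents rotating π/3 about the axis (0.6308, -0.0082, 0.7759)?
0.866 + 0.3154i - 0.0041j + 0.388k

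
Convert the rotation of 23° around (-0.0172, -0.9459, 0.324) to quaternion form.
0.9799 - 0.0034i - 0.1886j + 0.0646k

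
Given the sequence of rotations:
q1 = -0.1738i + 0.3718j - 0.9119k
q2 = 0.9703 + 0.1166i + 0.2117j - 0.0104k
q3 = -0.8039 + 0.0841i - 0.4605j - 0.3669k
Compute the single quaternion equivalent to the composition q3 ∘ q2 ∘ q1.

q2 · q1 = -0.0679 - 0.3578i + 0.4689j - 0.8047k
q3 · q2 · q1 = 0.0054 + 0.8245i - 0.1467j + 0.5465k
0.0054 + 0.8245i - 0.1467j + 0.5465k


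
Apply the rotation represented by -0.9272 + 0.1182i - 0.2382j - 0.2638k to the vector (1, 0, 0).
(0.747, 0.433, -0.504)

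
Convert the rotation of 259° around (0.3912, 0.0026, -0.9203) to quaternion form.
-0.6361 + 0.3019i + 0.002j - 0.7101k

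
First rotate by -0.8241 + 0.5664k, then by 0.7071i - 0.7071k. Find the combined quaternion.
0.4005 - 0.5827i - 0.4005j + 0.5827k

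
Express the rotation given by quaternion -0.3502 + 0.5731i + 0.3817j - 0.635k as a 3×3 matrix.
[[-0.0978, -0.0072, -0.9952], [0.8823, -0.4633, -0.0834], [-0.4605, -0.8862, 0.0517]]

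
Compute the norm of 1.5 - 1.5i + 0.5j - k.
2.398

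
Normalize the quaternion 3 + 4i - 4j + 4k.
0.3974 + 0.5298i - 0.5298j + 0.5298k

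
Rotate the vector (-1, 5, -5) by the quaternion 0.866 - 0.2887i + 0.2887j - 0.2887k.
(-2.334, 2.333, -6.333)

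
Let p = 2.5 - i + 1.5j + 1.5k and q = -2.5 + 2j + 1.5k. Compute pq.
-11.5 + 1.75i + 2.75j - 2k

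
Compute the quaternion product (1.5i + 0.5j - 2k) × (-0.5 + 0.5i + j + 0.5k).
-0.25 + 1.5i - 2j + 2.25k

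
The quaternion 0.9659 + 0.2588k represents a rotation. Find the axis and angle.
axis = (0, 0, 1), θ = π/6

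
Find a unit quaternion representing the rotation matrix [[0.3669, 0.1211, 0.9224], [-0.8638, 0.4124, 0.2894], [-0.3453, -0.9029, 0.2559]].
0.7133 - 0.4179i + 0.4443j - 0.3452k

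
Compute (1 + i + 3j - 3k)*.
1 - i - 3j + 3k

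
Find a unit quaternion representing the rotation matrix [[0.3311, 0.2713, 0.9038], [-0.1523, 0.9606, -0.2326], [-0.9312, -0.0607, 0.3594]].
0.8141 + 0.0528i + 0.5635j - 0.1301k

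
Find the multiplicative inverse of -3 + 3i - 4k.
-0.0882 - 0.0882i + 0.1176k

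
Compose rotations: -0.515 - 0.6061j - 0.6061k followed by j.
0.6061 - 0.6061i - 0.515j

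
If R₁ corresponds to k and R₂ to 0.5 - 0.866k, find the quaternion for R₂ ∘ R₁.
0.866 + 0.5k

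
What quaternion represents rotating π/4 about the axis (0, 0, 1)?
0.9239 + 0.3827k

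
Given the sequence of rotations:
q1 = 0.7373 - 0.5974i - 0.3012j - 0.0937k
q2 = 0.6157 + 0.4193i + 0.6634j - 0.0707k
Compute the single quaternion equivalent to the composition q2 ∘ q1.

q2 · q1 = 0.8976 - 0.1421i + 0.3852j + 0.1602k
0.8976 - 0.1421i + 0.3852j + 0.1602k


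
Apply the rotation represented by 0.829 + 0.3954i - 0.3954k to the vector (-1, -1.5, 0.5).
(-1.827, -0.234, -0.327)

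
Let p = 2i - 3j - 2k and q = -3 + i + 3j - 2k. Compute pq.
3 + 6i + 11j + 15k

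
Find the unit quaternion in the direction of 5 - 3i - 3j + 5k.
0.6063 - 0.3638i - 0.3638j + 0.6063k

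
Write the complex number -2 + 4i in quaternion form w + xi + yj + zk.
-2 + 4i + 0j + 0k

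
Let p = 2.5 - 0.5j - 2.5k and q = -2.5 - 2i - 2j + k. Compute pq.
-4.75 - 10.5i + 1.25j + 7.75k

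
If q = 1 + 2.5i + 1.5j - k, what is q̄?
1 - 2.5i - 1.5j + k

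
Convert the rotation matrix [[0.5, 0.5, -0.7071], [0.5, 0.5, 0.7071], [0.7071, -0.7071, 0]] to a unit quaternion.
0.7071 - 0.5i - 0.5j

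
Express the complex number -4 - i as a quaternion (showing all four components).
-4 - i + 0j + 0k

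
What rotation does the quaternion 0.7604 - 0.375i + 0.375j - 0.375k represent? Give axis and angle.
axis = (-√3/3, √3/3, -√3/3), θ = 81°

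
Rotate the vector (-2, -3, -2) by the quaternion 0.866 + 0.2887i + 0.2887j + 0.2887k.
(-1.667, -2.667, -2.667)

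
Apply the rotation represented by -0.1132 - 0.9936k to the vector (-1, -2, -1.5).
(1.424, 1.724, -1.5)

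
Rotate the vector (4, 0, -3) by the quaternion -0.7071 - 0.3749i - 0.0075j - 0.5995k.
(-0.256, 4.977, -0.401)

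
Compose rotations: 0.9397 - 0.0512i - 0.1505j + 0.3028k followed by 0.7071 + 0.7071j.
0.7709 + 0.1779i + 0.558j + 0.2503k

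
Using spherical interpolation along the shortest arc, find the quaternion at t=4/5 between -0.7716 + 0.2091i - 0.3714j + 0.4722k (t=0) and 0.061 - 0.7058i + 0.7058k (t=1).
-0.164 - 0.5895i - 0.1059j + 0.7838k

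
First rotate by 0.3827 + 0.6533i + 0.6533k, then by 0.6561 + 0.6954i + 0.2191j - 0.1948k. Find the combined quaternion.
-0.076 + 0.8379i - 0.4977j + 0.2109k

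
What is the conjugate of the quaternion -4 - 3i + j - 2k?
-4 + 3i - j + 2k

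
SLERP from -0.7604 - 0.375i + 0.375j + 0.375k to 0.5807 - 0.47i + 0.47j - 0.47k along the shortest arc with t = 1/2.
-0.843 + 0.0597i - 0.0597j + 0.5312k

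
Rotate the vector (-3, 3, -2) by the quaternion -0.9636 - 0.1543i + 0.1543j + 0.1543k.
(-1.275, 4.249, -1.524)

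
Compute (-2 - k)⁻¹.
-0.4 + 0.2k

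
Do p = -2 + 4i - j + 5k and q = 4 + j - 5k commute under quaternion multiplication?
No: pq = 18 + 16i + 14j + 34k ≠ 18 + 16i - 26j + 26k = qp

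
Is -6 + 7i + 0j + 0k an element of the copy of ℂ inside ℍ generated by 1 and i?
Yes. The quaternion -6 + 7i has j- and k-coefficients y = z = 0, so it lies in the complex subalgebra spanned by 1 and i.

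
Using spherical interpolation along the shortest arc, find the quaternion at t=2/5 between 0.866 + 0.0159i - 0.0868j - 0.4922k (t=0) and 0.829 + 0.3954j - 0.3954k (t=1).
0.8772 + 0.0098i + 0.1103j - 0.4672k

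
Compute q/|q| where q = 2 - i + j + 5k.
0.3592 - 0.1796i + 0.1796j + 0.898k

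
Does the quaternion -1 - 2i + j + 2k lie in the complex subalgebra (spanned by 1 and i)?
No. The quaternion -1 - 2i + j + 2k has j-coefficient y = 1 and k-coefficient z = 2, not both zero, so it does not lie in the complex subalgebra spanned by 1 and i.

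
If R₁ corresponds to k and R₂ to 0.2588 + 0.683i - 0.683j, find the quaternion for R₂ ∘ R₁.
-0.683i - 0.683j + 0.2588k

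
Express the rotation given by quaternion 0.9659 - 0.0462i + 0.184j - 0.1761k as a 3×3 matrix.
[[0.8703, 0.3232, 0.3717], [-0.3572, 0.9337, 0.0244], [-0.3392, -0.1541, 0.928]]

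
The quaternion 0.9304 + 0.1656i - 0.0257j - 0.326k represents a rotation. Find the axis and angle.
axis = (0.4518, -0.0701, -0.8894), θ = 43°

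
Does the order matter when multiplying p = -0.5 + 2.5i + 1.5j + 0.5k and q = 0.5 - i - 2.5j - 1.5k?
Yes: pq = 6.75 + 0.75i + 5.25j - 3.75k ≠ 6.75 + 2.75i - 1.25j + 5.75k = qp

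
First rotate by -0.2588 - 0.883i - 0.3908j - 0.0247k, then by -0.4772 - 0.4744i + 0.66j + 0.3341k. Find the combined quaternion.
-0.0292 + 0.6584i - 0.291j + 0.6935k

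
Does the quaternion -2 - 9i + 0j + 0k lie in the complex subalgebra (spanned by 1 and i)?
Yes. The quaternion -2 - 9i has j- and k-coefficients y = z = 0, so it lies in the complex subalgebra spanned by 1 and i.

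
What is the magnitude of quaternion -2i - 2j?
√8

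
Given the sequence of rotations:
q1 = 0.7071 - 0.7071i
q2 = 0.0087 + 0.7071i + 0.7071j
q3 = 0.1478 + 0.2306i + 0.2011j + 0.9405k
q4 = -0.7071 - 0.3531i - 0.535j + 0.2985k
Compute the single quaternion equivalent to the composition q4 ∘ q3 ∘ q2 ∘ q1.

q2 · q1 = 0.5061 + 0.4938i + 0.5j + 0.5k
q3 · q2 · q1 = -0.6099 - 0.18i + 0.5248j + 0.5659k
q4 · q3 · q2 · q1 = 0.4795 - 0.1168i + 0.1013j - 0.8638k
0.4795 - 0.1168i + 0.1013j - 0.8638k


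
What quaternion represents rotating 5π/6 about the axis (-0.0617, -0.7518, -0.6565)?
0.2588 - 0.0596i - 0.7262j - 0.6341k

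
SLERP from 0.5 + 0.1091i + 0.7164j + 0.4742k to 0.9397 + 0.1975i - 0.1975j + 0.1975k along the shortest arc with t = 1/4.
0.7005 + 0.1505i + 0.5313j + 0.4521k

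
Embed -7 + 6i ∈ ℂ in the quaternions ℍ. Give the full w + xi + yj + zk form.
-7 + 6i + 0j + 0k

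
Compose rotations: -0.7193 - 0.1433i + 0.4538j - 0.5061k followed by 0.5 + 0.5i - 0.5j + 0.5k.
0.192 - 0.4052i + 0.768j - 0.4575k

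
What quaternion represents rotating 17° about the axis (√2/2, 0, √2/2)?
0.989 + 0.1045i + 0.1045k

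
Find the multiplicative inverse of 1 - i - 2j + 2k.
0.1 + 0.1i + 0.2j - 0.2k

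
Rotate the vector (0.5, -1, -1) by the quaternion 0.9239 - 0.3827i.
(0.5, -1.414, 0)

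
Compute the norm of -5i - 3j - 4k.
√50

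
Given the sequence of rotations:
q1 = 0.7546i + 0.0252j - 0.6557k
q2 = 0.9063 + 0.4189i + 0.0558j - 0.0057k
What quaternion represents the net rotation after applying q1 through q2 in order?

q2 · q1 = -0.3212 + 0.6474i + 0.2932j - 0.6258k
-0.3212 + 0.6474i + 0.2932j - 0.6258k


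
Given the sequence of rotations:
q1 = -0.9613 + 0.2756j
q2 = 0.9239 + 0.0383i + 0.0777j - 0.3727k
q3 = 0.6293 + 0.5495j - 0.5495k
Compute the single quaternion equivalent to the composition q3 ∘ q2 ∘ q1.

q2 · q1 = -0.9096 + 0.0659i + 0.1799j + 0.3688k
q3 · q2 · q1 = -0.4686 + 0.343i - 0.4228j + 0.6957k
-0.4686 + 0.343i - 0.4228j + 0.6957k


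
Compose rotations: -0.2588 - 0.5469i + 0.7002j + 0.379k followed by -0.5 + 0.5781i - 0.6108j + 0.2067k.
0.7949 - 0.2524i - 0.5242j - 0.1723k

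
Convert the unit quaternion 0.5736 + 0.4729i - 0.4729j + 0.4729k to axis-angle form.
axis = (√3/3, -√3/3, √3/3), θ = 110°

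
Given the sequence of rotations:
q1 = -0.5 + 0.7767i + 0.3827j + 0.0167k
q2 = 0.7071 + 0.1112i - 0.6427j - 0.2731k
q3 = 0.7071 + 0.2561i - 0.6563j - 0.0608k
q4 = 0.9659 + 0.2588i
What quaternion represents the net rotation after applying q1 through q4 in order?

q2 · q1 = -0.1894 + 0.5874i + 0.378j + 0.6901k
q3 · q2 · q1 = 0.0057 - 0.0631i + 0.1791j + 0.9818k
q4 · q3 · q2 · q1 = 0.0218 - 0.0595i - 0.0811j + 0.9947k
0.0218 - 0.0595i - 0.0811j + 0.9947k


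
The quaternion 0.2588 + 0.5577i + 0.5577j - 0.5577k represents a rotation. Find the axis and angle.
axis = (√3/3, √3/3, -√3/3), θ = 5π/6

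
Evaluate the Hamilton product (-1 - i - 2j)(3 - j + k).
-5 - 5i - 4j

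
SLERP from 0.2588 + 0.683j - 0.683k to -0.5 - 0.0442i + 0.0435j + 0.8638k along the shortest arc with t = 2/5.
0.3867 + 0.0194i + 0.4213j - 0.8201k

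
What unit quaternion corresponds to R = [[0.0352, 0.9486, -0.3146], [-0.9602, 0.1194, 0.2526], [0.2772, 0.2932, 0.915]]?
0.7193 + 0.0141i - 0.2057j - 0.6634k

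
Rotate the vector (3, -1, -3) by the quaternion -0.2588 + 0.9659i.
(3, -0.634, 3.098)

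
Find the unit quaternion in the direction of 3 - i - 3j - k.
0.6708 - 0.2236i - 0.6708j - 0.2236k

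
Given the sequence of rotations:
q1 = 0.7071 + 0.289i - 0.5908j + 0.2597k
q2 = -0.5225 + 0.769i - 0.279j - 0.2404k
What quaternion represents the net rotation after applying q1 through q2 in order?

q2 · q1 = -0.6941 + 0.1783i - 0.1578j - 0.6794k
-0.6941 + 0.1783i - 0.1578j - 0.6794k


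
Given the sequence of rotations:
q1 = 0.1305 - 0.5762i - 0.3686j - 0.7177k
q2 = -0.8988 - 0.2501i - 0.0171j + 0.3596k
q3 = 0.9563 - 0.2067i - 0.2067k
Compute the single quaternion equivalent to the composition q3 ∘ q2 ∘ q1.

q2 · q1 = -0.0096 + 0.6301i - 0.0576j + 0.7743k
q3 · q2 · q1 = 0.2811 + 0.5926i - 0.0253j + 0.7544k
0.2811 + 0.5926i - 0.0253j + 0.7544k


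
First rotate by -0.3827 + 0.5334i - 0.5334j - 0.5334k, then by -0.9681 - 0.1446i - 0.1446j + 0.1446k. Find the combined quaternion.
0.4476 - 0.3068i + 0.5717j + 0.6153k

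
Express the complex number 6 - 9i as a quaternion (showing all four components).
6 - 9i + 0j + 0k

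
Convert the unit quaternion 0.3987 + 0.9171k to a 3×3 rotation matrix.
[[-0.6821, -0.7313, 0], [0.7313, -0.6821, 0], [0, 0, 1]]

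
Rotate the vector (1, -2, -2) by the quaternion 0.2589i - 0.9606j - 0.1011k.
(0.234, -2.577, 1.518)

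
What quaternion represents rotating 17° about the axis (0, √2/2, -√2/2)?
0.989 + 0.1045j - 0.1045k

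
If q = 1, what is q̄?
1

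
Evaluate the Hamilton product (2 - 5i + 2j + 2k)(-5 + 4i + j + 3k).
2 + 37i + 15j - 17k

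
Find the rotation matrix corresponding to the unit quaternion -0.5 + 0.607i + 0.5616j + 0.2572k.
[[0.2369, 0.939, -0.2494], [0.4246, 0.1308, 0.8959], [0.8738, -0.3181, -0.3677]]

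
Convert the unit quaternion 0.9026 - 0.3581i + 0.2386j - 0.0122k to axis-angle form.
axis = (-0.8319, 0.5543, -0.0283), θ = 51°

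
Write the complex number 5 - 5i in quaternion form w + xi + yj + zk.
5 - 5i + 0j + 0k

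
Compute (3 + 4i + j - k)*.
3 - 4i - j + k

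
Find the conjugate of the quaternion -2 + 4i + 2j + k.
-2 - 4i - 2j - k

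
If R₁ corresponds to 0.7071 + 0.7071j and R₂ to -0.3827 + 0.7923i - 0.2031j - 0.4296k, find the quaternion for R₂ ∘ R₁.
-0.127 + 0.864i - 0.4142j + 0.2565k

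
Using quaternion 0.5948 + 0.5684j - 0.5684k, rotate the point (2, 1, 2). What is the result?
(1.444, -2.291, -1.291)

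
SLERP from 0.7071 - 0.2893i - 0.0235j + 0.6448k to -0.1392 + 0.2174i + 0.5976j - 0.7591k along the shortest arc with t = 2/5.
0.5206 - 0.2841i - 0.2801j + 0.7549k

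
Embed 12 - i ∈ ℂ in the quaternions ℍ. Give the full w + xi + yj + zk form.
12 - i + 0j + 0k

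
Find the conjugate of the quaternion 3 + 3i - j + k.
3 - 3i + j - k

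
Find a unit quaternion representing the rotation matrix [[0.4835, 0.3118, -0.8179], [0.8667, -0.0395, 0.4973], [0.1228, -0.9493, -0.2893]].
0.5373 - 0.6731i - 0.4377j + 0.2582k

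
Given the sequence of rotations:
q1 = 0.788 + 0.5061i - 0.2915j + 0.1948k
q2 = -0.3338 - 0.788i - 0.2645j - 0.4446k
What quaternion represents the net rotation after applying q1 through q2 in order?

q2 · q1 = 0.1453 - 0.971i - 0.1826j - 0.0518k
0.1453 - 0.971i - 0.1826j - 0.0518k


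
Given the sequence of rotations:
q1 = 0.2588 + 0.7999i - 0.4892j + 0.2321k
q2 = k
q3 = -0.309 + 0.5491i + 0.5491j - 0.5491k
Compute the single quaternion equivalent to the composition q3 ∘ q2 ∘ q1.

q2 · q1 = -0.2321 + 0.4892i + 0.7999j + 0.2588k
q3 · q2 · q1 = -0.494 + 0.3027i - 0.7853j + 0.2181k
-0.494 + 0.3027i - 0.7853j + 0.2181k


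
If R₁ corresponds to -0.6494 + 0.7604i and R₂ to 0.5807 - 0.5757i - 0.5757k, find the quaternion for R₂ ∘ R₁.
0.0607 + 0.8154i - 0.4378j + 0.3739k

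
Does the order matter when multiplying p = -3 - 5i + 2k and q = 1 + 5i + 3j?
Yes: pq = 22 - 26i + j - 13k ≠ 22 - 14i - 19j + 17k = qp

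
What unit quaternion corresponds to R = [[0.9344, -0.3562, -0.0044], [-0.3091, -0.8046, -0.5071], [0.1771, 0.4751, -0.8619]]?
0.2588 + 0.9488i - 0.1753j + 0.0455k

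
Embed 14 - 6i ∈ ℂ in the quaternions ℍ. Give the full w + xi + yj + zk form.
14 - 6i + 0j + 0k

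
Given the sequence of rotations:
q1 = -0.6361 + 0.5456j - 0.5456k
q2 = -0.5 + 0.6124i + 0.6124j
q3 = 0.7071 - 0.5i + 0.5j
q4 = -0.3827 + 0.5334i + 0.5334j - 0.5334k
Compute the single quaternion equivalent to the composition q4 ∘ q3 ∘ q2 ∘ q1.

q2 · q1 = -0.0161 - 0.7237i - 0.3282j + 0.6069k
q3 · q2 · q1 = -0.2091 - 0.2002i + 0.0633j + 0.9551k
q4 · q3 · q2 · q1 = 0.6625 + 0.5083i - 0.5384j - 0.1134k
0.6625 + 0.5083i - 0.5384j - 0.1134k


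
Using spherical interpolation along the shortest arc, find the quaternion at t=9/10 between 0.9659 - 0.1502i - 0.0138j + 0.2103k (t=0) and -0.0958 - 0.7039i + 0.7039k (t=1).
0.0448 - 0.7021i - 0.002j + 0.7107k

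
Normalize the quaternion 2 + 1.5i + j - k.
0.6963 + 0.5222i + 0.3482j - 0.3482k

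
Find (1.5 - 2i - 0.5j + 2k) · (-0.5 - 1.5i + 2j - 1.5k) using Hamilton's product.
0.25 - 4.5i - 2.75j - 8k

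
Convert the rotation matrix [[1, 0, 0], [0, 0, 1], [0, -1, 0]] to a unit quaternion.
0.7071 - 0.7071i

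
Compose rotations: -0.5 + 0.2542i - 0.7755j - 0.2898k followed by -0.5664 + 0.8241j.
0.9223 - 0.3828i + 0.0272j - 0.0453k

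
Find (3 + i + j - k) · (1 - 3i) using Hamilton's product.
6 - 8i + 4j + 2k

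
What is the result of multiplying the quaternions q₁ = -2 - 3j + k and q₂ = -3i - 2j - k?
-5 + 11i + j - 7k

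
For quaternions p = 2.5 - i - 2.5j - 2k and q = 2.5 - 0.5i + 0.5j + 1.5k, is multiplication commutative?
No: pq = 10 - 6.5i - 2.5j - 3k ≠ 10 - i - 7.5j + 0.5k = qp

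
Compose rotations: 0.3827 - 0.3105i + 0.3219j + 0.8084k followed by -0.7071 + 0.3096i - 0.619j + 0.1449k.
-0.0924 - 0.209i - 0.7598j - 0.6087k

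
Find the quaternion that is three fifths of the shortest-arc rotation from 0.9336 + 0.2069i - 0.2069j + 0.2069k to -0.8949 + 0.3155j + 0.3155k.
0.9488 + 0.0868i - 0.2832j - 0.1095k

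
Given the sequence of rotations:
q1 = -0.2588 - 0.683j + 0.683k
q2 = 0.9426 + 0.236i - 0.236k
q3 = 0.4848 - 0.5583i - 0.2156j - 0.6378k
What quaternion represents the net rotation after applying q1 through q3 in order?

q2 · q1 = -0.0828 - 0.2223i - 0.805j + 0.5437k
q3 · q2 · q1 = 0.009 - 0.6922i + 0.0729j + 0.7179k
0.009 - 0.6922i + 0.0729j + 0.7179k


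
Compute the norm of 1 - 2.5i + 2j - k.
3.5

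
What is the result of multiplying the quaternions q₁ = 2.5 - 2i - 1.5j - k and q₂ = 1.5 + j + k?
6.25 - 3.5i + 2.25j - k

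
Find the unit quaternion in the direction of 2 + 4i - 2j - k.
0.4 + 0.8i - 0.4j - 0.2k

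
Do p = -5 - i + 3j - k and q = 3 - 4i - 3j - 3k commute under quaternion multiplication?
No: pq = -13 + 5i + 25j + 27k ≠ -13 + 29i + 23j - 3k = qp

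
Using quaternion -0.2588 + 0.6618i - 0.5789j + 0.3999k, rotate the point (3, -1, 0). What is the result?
(0.589, -2.724, 1.495)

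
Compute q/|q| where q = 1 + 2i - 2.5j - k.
0.2857 + 0.5714i - 0.7143j - 0.2857k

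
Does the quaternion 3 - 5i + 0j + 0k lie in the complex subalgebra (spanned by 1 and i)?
Yes. The quaternion 3 - 5i has j- and k-coefficients y = z = 0, so it lies in the complex subalgebra spanned by 1 and i.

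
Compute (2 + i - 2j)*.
2 - i + 2j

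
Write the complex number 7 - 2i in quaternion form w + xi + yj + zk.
7 - 2i + 0j + 0k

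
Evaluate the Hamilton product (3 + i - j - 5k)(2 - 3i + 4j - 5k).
-12 + 18i + 30j - 24k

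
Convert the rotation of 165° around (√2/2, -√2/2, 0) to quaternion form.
0.1305 + 0.7011i - 0.7011j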